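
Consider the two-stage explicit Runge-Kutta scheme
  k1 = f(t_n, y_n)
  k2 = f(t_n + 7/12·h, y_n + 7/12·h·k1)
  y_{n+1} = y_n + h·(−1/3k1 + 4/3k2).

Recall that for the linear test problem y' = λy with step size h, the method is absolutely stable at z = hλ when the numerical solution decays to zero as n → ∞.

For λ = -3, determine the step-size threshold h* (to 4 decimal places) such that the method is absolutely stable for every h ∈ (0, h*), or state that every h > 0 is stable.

With y'=λy (z=hλ):
  k1=λy_n ⇒ h·k1=z·y_n;  k2=λ(1+7/12z)y_n ⇒ h·k2=z(1+7/12z)y_n
  y_{n+1}/y_n = 1 − 1/3z + 4/3z(1+7/12z) = 1 + z + 7/9z²
  R(z) = 1 + z + 7/9z².

Solve |R(x)|<1 on ℝ⁻.
x=-0.33: |R|=0.7547
R=1: x+7/9x²=0 ⇒ x=−9/7=-1.2857; min R=1−1/(4·7/9)=0.6786>−1
Confirm numerically:
  x=-0.890: |R|=0.72608 <1
  x=-0.763: |R|=0.68980 <1
  x=-0.645: |R|=0.67858 <1
  x=-1.369: |R|=1.08868 >1
  x=-1.329: |R|=1.04474 >1
So |R|<1 on (-1.2857, 0).

(-1.2857,0); λ=-3 ⇒ h* = (9/7)/3 = 0.4286.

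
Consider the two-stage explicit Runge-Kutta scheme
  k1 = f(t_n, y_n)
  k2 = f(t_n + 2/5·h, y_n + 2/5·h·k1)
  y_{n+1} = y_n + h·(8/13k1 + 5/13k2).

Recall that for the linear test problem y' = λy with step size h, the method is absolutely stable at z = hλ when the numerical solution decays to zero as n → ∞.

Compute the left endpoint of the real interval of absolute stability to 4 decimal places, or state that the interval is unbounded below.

Test eqn y'=λy, z=hλ:
  k1=λy_n ⇒ h·k1=z·y_n;  k2=λ(1+2/5z)y_n ⇒ h·k2=z(1+2/5z)y_n
  y_{n+1}/y_n = 1 + 8/13z + 5/13z(1+2/5z) = 1 + z + 2/13z²
  so R(z) = 1 + z + 2/13z².

Find x<0 with |R(x)|<1.
x=-1.45: |R|=0.1265
R=1: x+2/13x²=0 ⇒ x=−13/2=-6.5000; min R=1−1/(4·2/13)=-0.6250>−1
Confirm numerically:
  x=-6.129: |R|=0.65018 <1
  x=-4.655: |R|=0.32130 <1
  x=-3.225: |R|=0.62490 <1
  x=-2.774: |R|=0.59014 <1
  x=-6.952: |R|=1.48343 >1
  x=-6.880: |R|=1.40222 >1
  x=-6.541: |R|=1.04126 >1
Stable set (-6.5000, 0).

left endpoint -6.5000.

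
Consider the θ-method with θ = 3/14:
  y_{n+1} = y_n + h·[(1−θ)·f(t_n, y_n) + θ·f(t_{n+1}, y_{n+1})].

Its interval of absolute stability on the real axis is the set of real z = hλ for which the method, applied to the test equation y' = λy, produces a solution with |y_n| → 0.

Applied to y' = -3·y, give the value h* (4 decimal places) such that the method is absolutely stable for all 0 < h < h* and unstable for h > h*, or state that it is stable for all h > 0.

(-3.5000,0); λ=-3 ⇒ h* = (7/2)/3 = 1.1667.

Test eqn y'=λy, z=hλ:
  y_{n+1} = y_n + z·[11/14·y_n + 3/14·y_{n+1}] ⇒ (1 − 3/14z)y_{n+1} = (1 + 11/14z)y_n
  R(z) = (1 + 11/14z)/(1 − 3/14z).

Boundary: |R(x)|=1, x<0.
x=-0.71: |R|=0.3838
R=−1: 1+11/14x = −1+3/14x ⇒ -4/7x=2 ⇒ x=2/(-4/7)=-3.5000
Confirm numerically:
  x=-3.206: |R|=0.90041 <1
  x=-2.940: |R|=0.80368 <1
  x=-2.134: |R|=0.46437 <1
  x=-1.945: |R|=0.37283 <1
  x=-3.840: |R|=1.10658 >1
  x=-3.626: |R|=1.04052 >1
So |R|<1 on (-3.5000, 0).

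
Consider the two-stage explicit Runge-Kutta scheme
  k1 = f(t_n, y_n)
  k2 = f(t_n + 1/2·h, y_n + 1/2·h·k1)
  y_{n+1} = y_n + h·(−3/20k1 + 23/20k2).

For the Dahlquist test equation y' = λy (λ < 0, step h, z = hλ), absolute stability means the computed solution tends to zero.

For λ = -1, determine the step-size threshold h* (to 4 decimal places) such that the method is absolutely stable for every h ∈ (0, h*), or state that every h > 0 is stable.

(-1.7391,0); λ=-1 ⇒ h* = (40/23)/1 = 1.7391.

With y'=λy (z=hλ):
  k1=λy_n ⇒ h·k1=z·y_n;  k2=λ(1+1/2z)y_n ⇒ h·k2=z(1+1/2z)y_n
  y_{n+1}/y_n = 1 − 3/20z + 23/20z(1+1/2z) = 1 + z + 23/40z²
  so R(z) = 1 + z + 23/40z².

Solve |R(x)|<1 on ℝ⁻.
x=-1.28: |R|=0.6621
R=1: x+23/40x²=0 ⇒ x=−40/23=-1.7391; min R=1−1/(4·23/40)=0.5652>−1
Confirm numerically:
  x=-1.473: |R|=0.77459 <1
  x=-1.213: |R|=0.63304 <1
  x=-0.825: |R|=0.56636 <1
  x=-0.701: |R|=0.58156 <1
  x=-2.100: |R|=1.43575 >1
  x=-1.899: |R|=1.17457 >1
So |R|<1 on (-1.7391, 0).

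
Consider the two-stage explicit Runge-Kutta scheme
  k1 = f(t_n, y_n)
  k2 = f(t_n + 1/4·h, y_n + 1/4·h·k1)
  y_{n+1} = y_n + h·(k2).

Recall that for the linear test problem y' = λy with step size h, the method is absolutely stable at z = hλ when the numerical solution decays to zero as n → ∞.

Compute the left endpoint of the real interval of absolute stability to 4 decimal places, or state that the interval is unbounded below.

left endpoint -4.0000.

On y'=λy, z=hλ:
  k1=λy_n ⇒ h·k1=z·y_n;  k2=λ(1+1/4z)y_n ⇒ h·k2=z(1+1/4z)y_n
  y_{n+1}/y_n = 1 + z(1+1/4z) = 1 + z + 1/4z²
  Hence R(z) = 1 + z + 1/4z².

Need |R(x)|<1, x<0.
x=-1.21: |R|=0.1560
R=1: x+1/4x²=0 ⇒ x=−4=-4.0000; min R=1−1/(4·1/4)=0.0000>−1
Confirm numerically:
  x=-3.045: |R|=0.27301 <1
  x=-3.020: |R|=0.26010 <1
  x=-2.318: |R|=0.02528 <1
  x=-2.260: |R|=0.01690 <1
  x=-4.438: |R|=1.48596 >1
  x=-4.244: |R|=1.25888 >1
  x=-4.181: |R|=1.18919 >1
Interval (-4.0000, 0).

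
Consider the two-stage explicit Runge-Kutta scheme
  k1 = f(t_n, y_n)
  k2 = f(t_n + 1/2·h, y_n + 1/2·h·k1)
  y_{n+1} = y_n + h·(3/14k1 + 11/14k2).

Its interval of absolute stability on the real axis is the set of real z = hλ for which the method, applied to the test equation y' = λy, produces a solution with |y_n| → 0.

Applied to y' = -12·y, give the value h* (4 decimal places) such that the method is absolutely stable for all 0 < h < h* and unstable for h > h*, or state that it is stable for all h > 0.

(-2.5455,0); λ=-12 ⇒ h* = (28/11)/12 = 0.2121.

Set f=λy, z=hλ:
  k1=λy_n ⇒ h·k1=z·y_n;  k2=λ(1+1/2z)y_n ⇒ h·k2=z(1+1/2z)y_n
  y_{n+1}/y_n = 1 + 3/14z + 11/14z(1+1/2z) = 1 + z + 11/28z²
  R(z) = 1 + z + 11/28z².

Find x<0 with |R(x)|<1.
x=-1.56: |R|=0.3961
R=1: x+11/28x²=0 ⇒ x=−28/11=-2.5455; min R=1−1/(4·11/28)=0.3636>−1
Confirm numerically:
  x=-2.106: |R|=0.63641 <1
  x=-1.994: |R|=0.56801 <1
  x=-1.641: |R|=0.41692 <1
  x=-2.813: |R|=1.29567 >1
  x=-2.680: |R|=1.14166 >1
So |R|<1 on (-2.5455, 0).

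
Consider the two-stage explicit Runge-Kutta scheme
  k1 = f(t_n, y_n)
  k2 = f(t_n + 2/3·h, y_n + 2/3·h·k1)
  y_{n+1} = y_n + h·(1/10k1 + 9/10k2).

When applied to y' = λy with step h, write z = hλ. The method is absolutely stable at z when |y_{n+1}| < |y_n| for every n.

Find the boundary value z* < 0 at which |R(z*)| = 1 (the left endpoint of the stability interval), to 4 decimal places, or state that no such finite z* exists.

z* = -1.6667.

Test eqn y'=λy, z=hλ:
  k1=λy_n ⇒ h·k1=z·y_n;  k2=λ(1+2/3z)y_n ⇒ h·k2=z(1+2/3z)y_n
  y_{n+1}/y_n = 1 + 1/10z + 9/10z(1+2/3z) = 1 + z + 3/5z²
  ⇒ R(z) = 1 + z + 3/5z².

Solve |R(x)|<1 on ℝ⁻.
x=-0.44: |R|=0.6762
R=1: x+3/5x²=0 ⇒ x=−5/3=-1.6667; min R=1−1/(4·3/5)=0.5833>−1
Confirm numerically:
  x=-1.646: |R|=0.97959 <1
  x=-1.111: |R|=0.62959 <1
  x=-1.048: |R|=0.61098 <1
  x=-0.695: |R|=0.59482 <1
  x=-2.213: |R|=1.72542 >1
  x=-1.972: |R|=1.36127 >1
So |R|<1 on (-1.6667, 0).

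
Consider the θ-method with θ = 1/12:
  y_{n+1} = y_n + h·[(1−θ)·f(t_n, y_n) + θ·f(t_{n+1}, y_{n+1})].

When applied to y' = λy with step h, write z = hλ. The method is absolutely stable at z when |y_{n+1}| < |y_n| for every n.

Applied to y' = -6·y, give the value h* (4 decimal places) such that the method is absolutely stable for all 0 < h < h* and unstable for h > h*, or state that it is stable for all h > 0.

Test eqn y'=λy, z=hλ:
  y_{n+1} = y_n + z·[11/12·y_n + 1/12·y_{n+1}] ⇒ (1 − 1/12z)y_{n+1} = (1 + 11/12z)y_n
  Hence R(z) = (1 + 11/12z)/(1 − 1/12z).

Find x<0 with |R(x)|<1.
x=-0.52: |R|=0.5016
R=−1: 1+11/12x = −1+1/12x ⇒ -5/6x=2 ⇒ x=2/(-5/6)=-2.4000
Confirm numerically:
  x=-1.998: |R|=0.71282 <1
  x=-1.727: |R|=0.50973 <1
  x=-1.154: |R|=0.05276 <1
  x=-2.969: |R|=1.38012 >1
  x=-2.815: |R|=1.28012 >1
So |R|<1 on (-2.4000, 0).

(-2.4000,0); λ=-6 ⇒ h* = (12/5)/6 = 0.4000.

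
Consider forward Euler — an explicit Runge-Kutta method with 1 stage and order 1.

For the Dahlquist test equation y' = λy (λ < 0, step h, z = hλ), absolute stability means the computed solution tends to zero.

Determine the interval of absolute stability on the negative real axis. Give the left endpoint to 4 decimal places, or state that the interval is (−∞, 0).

(-2.0000, 0).

Test eqn y'=λy, z=hλ:
  order 1, 1-stage ⇒ R(z)=1+z
  (e.g. R(-0.39)=0.61000, |R|=0.61000)

Boundary: |R(x)|=1, x<0.
x=-0.39: |R|=0.6100
|R(-1.54)|=0.5400 |R(-0.99)|=0.0100 |R(-0.83)|=0.1700
Bisect:
  x_lo=-2.3750 |R|=1.3750  x_hi=-0.3452 |R|=0.6548
  mid=-1.36011 |R|=0.36011 →hi
  mid=-1.86757 |R|=0.86757 →hi
  mid=-2.12130 |R|=1.12130 →lo
  mid=-1.99443 |R|=0.99443 →hi
  mid=-2.05787 |R|=1.05787 →lo
  mid=-2.02615 |R|=1.02615 →lo
  mid=-2.01029 |R|=1.01029 →lo
  ...
  [-2.00001,-1.99989] ⇒ x*=-2.0000
Interval (-2.0000, 0).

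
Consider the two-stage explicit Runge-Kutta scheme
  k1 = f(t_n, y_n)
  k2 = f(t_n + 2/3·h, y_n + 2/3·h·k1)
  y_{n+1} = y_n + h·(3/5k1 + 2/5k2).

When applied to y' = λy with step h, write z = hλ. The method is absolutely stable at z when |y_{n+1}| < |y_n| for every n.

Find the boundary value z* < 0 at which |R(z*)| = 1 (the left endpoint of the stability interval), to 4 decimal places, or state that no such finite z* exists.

z* = -3.7500.

Set f=λy, z=hλ:
  k1=λy_n ⇒ h·k1=z·y_n;  k2=λ(1+2/3z)y_n ⇒ h·k2=z(1+2/3z)y_n
  y_{n+1}/y_n = 1 + 3/5z + 2/5z(1+2/3z) = 1 + z + 4/15z²
  Hence R(z) = 1 + z + 4/15z².

Need |R(x)|<1, x<0.
x=-0.35: |R|=0.6827
R=1: x+4/15x²=0 ⇒ x=−15/4=-3.7500; min R=1−1/(4·4/15)=0.0625>−1
Confirm numerically:
  x=-3.475: |R|=0.74517 <1
  x=-2.669: |R|=0.23062 <1
  x=-2.200: |R|=0.09067 <1
  x=-2.083: |R|=0.07404 <1
  x=-3.856: |R|=1.10900 >1
  x=-3.831: |R|=1.08275 >1
So |R|<1 on (-3.7500, 0).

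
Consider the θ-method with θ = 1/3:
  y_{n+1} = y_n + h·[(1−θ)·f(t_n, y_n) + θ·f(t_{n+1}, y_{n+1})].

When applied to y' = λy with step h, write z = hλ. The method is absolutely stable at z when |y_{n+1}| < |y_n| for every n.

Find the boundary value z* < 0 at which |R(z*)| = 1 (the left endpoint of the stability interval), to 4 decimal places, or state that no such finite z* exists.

With y'=λy (z=hλ):
  y_{n+1} = y_n + z·[2/3·y_n + 1/3·y_{n+1}] ⇒ (1 − 1/3z)y_{n+1} = (1 + 2/3z)y_n
  R(z) = (1 + 2/3z)/(1 − 1/3z).

Boundary: |R(x)|=1, x<0.
x=-0.83: |R|=0.3499
R=−1: 1+2/3x = −1+1/3x ⇒ -1/3x=2 ⇒ x=2/(-1/3)=-6.0000
Confirm numerically:
  x=-5.164: |R|=0.89760 <1
  x=-4.855: |R|=0.85423 <1
  x=-4.266: |R|=0.76135 <1
  x=-2.499: |R|=0.36334 <1
  x=-6.576: |R|=1.06015 >1
  x=-6.187: |R|=1.02035 >1
  x=-6.109: |R|=1.01197 >1
Stable set (-6.0000, 0).

z* = -6.0000.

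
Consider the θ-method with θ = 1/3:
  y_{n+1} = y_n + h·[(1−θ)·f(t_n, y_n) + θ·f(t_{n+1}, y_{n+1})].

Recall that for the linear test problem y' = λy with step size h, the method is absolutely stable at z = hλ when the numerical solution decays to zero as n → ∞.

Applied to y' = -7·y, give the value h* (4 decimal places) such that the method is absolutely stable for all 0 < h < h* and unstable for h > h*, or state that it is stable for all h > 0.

On y'=λy, z=hλ:
  y_{n+1} = y_n + z·[2/3·y_n + 1/3·y_{n+1}] ⇒ (1 − 1/3z)y_{n+1} = (1 + 2/3z)y_n
  Hence R(z) = (1 + 2/3z)/(1 − 1/3z).

Boundary: |R(x)|=1, x<0.
x=-1.44: |R|=0.0270
R=−1: 1+2/3x = −1+1/3x ⇒ -1/3x=2 ⇒ x=2/(-1/3)=-6.0000
Confirm numerically:
  x=-5.697: |R|=0.96516 <1
  x=-5.233: |R|=0.90684 <1
  x=-4.150: |R|=0.74126 <1
  x=-3.780: |R|=0.67257 <1
  x=-6.404: |R|=1.04296 >1
  x=-6.401: |R|=1.04266 >1
  x=-6.375: |R|=1.04000 >1
So |R|<1 on (-6.0000, 0).

(-6.0000,0); λ=-7 ⇒ h* = (6)/7 = 0.8571.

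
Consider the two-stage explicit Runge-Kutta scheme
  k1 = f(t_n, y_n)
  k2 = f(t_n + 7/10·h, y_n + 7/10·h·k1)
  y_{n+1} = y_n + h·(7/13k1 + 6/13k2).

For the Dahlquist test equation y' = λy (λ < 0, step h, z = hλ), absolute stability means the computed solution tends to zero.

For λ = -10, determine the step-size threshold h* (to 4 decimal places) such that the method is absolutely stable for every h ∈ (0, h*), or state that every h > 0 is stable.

Set f=λy, z=hλ:
  k1=λy_n ⇒ h·k1=z·y_n;  k2=λ(1+7/10z)y_n ⇒ h·k2=z(1+7/10z)y_n
  y_{n+1}/y_n = 1 + 7/13z + 6/13z(1+7/10z) = 1 + z + 21/65z²
  ⇒ R(z) = 1 + z + 21/65z².

Solve |R(x)|<1 on ℝ⁻.
x=-0.65: |R|=0.4865
R=1: x+21/65x²=0 ⇒ x=−65/21=-3.0952; min R=1−1/(4·21/65)=0.2262>−1
Confirm numerically:
  x=-2.983: |R|=0.89183 <1
  x=-2.294: |R|=0.40617 <1
  x=-1.699: |R|=0.23359 <1
  x=-1.625: |R|=0.22813 <1
  x=-3.314: |R|=1.23422 >1
  x=-3.201: |R|=1.10938 >1
Interval (-3.0952, 0).

(-3.0952,0); λ=-10 ⇒ h* = (65/21)/10 = 0.3095.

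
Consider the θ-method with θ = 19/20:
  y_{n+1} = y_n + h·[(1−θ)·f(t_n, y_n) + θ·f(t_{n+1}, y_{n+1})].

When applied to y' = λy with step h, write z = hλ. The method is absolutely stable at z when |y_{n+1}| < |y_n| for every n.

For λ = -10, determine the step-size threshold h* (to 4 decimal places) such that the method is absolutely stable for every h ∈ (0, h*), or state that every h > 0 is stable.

unbounded; (−∞, 0). Any h>0 works for λ=-10.

Test eqn y'=λy, z=hλ:
  y_{n+1} = y_n + z·[1/20·y_n + 19/20·y_{n+1}] ⇒ (1 − 19/20z)y_{n+1} = (1 + 1/20z)y_n
  R(z) = (1 + 1/20z)/(1 − 19/20z).

Boundary: |R(x)|=1, x<0.
x=-0.92: |R|=0.5091
x=-2: |R|=0.3103
x=-10: |R|=0.0476
x=-100: |R|=0.0417
θ=19/20≥1/2 ⇒ |1+1/20x|<|1−19/20x| ∀x<0 ⇒ unbounded interval.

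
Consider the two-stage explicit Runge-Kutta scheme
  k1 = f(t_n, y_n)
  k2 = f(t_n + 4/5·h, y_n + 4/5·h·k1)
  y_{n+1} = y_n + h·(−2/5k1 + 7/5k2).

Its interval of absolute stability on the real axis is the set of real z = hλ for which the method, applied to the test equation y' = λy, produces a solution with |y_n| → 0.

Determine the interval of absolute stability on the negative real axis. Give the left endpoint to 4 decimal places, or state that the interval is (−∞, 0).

z∈(-0.8929,0).

Test eqn y'=λy, z=hλ:
  k1=λy_n ⇒ h·k1=z·y_n;  k2=λ(1+4/5z)y_n ⇒ h·k2=z(1+4/5z)y_n
  y_{n+1}/y_n = 1 − 2/5z + 7/5z(1+4/5z) = 1 + z + 28/25z²
  ⇒ R(z) = 1 + z + 28/25z².

Solve |R(x)|<1 on ℝ⁻.
x=-0.61: |R|=0.8068
R=1: x+28/25x²=0 ⇒ x=−25/28=-0.8929; min R=1−1/(4·28/25)=0.7768>−1
Confirm numerically:
  x=-0.832: |R|=0.94329 <1
  x=-0.753: |R|=0.88205 <1
  x=-0.737: |R|=0.87135 <1
  x=-1.414: |R|=1.82532 >1
  x=-1.213: |R|=1.43493 >1
  x=-1.076: |R|=1.22071 >1
Stable set (-0.8929, 0).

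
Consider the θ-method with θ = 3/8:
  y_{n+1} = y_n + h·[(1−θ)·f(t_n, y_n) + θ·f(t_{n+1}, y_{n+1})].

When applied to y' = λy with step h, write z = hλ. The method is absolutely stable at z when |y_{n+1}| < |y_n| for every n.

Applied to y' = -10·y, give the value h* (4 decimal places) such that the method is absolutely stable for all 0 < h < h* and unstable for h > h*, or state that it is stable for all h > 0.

Test eqn y'=λy, z=hλ:
  y_{n+1} = y_n + z·[5/8·y_n + 3/8·y_{n+1}] ⇒ (1 − 3/8z)y_{n+1} = (1 + 5/8z)y_n
  R(z) = (1 + 5/8z)/(1 − 3/8z).

Boundary: |R(x)|=1, x<0.
x=-0.58: |R|=0.5236
R=−1: 1+5/8x = −1+3/8x ⇒ -1/4x=2 ⇒ x=2/(-1/4)=-8.0000
Confirm numerically:
  x=-7.445: |R|=0.96341 <1
  x=-6.842: |R|=0.91881 <1
  x=-6.638: |R|=0.90241 <1
  x=-8.292: |R|=1.01776 >1
  x=-8.230: |R|=1.01407 >1
Interval (-8.0000, 0).

(-8.0000,0); λ=-10 ⇒ h* = (8)/10 = 0.8000.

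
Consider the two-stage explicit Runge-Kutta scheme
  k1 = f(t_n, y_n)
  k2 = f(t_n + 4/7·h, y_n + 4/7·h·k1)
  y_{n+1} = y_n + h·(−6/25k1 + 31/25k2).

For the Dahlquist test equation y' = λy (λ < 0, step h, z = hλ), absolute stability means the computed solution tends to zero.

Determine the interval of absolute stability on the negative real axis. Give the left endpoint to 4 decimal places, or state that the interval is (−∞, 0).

z∈(-1.4113,0).

Set f=λy, z=hλ:
  k1=λy_n ⇒ h·k1=z·y_n;  k2=λ(1+4/7z)y_n ⇒ h·k2=z(1+4/7z)y_n
  y_{n+1}/y_n = 1 − 6/25z + 31/25z(1+4/7z) = 1 + z + 124/175z²
  so R(z) = 1 + z + 124/175z².

Solve |R(x)|<1 on ℝ⁻.
x=-0.96: |R|=0.6930
R=1: x+124/175x²=0 ⇒ x=−175/124=-1.4113; min R=1−1/(4·124/175)=0.6472>−1
Confirm numerically:
  x=-1.279: |R|=0.88011 <1
  x=-1.051: |R|=0.73169 <1
  x=-0.905: |R|=0.67534 <1
  x=-0.855: |R|=0.66298 <1
  x=-1.918: |R|=1.68864 >1
  x=-1.852: |R|=1.57833 >1
  x=-1.713: |R|=1.36621 >1
Interval (-1.4113, 0).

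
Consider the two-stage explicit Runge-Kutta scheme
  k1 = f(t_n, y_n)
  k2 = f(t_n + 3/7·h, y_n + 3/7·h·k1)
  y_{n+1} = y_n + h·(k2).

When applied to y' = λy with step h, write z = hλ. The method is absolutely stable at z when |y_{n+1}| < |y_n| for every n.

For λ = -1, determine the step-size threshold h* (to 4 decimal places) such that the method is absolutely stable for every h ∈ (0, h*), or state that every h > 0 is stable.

With y'=λy (z=hλ):
  k1=λy_n ⇒ h·k1=z·y_n;  k2=λ(1+3/7z)y_n ⇒ h·k2=z(1+3/7z)y_n
  y_{n+1}/y_n = 1 + z(1+3/7z) = 1 + z + 3/7z²
  so R(z) = 1 + z + 3/7z².

Solve |R(x)|<1 on ℝ⁻.
x=-1.08: |R|=0.4199
R=1: x+3/7x²=0 ⇒ x=−7/3=-2.3333; min R=1−1/(4·3/7)=0.4167>−1
Confirm numerically:
  x=-2.052: |R|=0.75259 <1
  x=-1.579: |R|=0.48953 <1
  x=-1.074: |R|=0.42035 <1
  x=-2.863: |R|=1.64990 >1
  x=-2.769: |R|=1.51701 >1
  x=-2.554: |R|=1.24154 >1
So |R|<1 on (-2.3333, 0).

(-2.3333,0); λ=-1 ⇒ h* = (7/3)/1 = 2.3333.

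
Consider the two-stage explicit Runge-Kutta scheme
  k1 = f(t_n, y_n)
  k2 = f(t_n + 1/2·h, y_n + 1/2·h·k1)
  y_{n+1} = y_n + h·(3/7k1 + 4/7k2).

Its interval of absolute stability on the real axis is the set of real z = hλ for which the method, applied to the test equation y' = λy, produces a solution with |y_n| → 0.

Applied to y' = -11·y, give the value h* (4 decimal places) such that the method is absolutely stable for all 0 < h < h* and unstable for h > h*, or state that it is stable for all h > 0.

Set f=λy, z=hλ:
  k1=λy_n ⇒ h·k1=z·y_n;  k2=λ(1+1/2z)y_n ⇒ h·k2=z(1+1/2z)y_n
  y_{n+1}/y_n = 1 + 3/7z + 4/7z(1+1/2z) = 1 + z + 2/7z²
  Hence R(z) = 1 + z + 2/7z².

Find x<0 with |R(x)|<1.
x=-1.21: |R|=0.2083
R=1: x+2/7x²=0 ⇒ x=−7/2=-3.5000; min R=1−1/(4·2/7)=0.1250>−1
Confirm numerically:
  x=-3.298: |R|=0.80966 <1
  x=-1.848: |R|=0.12774 <1
  x=-1.654: |R|=0.12763 <1
  x=-1.532: |R|=0.13858 <1
  x=-4.034: |R|=1.61547 >1
  x=-3.601: |R|=1.10391 >1
So |R|<1 on (-3.5000, 0).

(-3.5000,0); λ=-11 ⇒ h* = (7/2)/11 = 0.3182.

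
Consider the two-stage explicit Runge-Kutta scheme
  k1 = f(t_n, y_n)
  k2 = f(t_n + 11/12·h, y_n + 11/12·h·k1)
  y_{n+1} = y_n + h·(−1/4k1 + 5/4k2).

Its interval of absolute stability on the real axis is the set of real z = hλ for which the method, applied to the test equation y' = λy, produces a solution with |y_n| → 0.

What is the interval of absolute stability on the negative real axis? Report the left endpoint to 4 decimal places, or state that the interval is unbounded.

Test eqn y'=λy, z=hλ:
  k1=λy_n ⇒ h·k1=z·y_n;  k2=λ(1+11/12z)y_n ⇒ h·k2=z(1+11/12z)y_n
  y_{n+1}/y_n = 1 − 1/4z + 5/4z(1+11/12z) = 1 + z + 55/48z²
  so R(z) = 1 + z + 55/48z².

Find x<0 with |R(x)|<1.
x=-0.82: |R|=0.9505
R=1: x+55/48x²=0 ⇒ x=−48/55=-0.8727; min R=1−1/(4·55/48)=0.7818>−1
Confirm numerically:
  x=-0.796: |R|=0.93002 <1
  x=-0.524: |R|=0.79062 <1
  x=-0.385: |R|=0.78484 <1
  x=-1.379: |R|=1.79996 >1
  x=-1.358: |R|=1.75510 >1
So |R|<1 on (-0.8727, 0).

z∈(-0.8727,0).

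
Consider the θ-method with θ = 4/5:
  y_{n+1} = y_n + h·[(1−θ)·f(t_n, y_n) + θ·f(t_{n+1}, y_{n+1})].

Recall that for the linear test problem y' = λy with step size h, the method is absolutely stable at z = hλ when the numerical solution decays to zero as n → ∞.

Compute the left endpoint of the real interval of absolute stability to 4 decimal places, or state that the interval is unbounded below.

(−∞, 0) — no finite endpoint.

On y'=λy, z=hλ:
  y_{n+1} = y_n + z·[1/5·y_n + 4/5·y_{n+1}] ⇒ (1 − 4/5z)y_{n+1} = (1 + 1/5z)y_n
  Hence R(z) = (1 + 1/5z)/(1 − 4/5z).

Need |R(x)|<1, x<0.
x=-1.59: |R|=0.3002
x=-2: |R|=0.2308
x=-10: |R|=0.1111
x=-100: |R|=0.2346
θ=4/5≥1/2 ⇒ |1+1/5x|<|1−4/5x| ∀x<0 ⇒ unbounded interval.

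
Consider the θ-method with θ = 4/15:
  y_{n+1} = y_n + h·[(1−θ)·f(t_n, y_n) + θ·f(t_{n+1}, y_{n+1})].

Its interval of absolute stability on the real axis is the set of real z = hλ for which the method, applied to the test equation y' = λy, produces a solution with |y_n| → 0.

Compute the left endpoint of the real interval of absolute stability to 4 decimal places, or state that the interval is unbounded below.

left endpoint -4.2857.

Test eqn y'=λy, z=hλ:
  y_{n+1} = y_n + z·[11/15·y_n + 4/15·y_{n+1}] ⇒ (1 − 4/15z)y_{n+1} = (1 + 11/15z)y_n
  R(z) = (1 + 11/15z)/(1 − 4/15z).

Solve |R(x)|<1 on ℝ⁻.
x=-1.21: |R|=0.0852
R=−1: 1+11/15x = −1+4/15x ⇒ -7/15x=2 ⇒ x=2/(-7/15)=-4.2857
Confirm numerically:
  x=-3.933: |R|=0.91966 <1
  x=-3.361: |R|=0.77243 <1
  x=-3.345: |R|=0.76797 <1
  x=-4.589: |R|=1.06365 >1
  x=-4.458: |R|=1.03673 >1
So |R|<1 on (-4.2857, 0).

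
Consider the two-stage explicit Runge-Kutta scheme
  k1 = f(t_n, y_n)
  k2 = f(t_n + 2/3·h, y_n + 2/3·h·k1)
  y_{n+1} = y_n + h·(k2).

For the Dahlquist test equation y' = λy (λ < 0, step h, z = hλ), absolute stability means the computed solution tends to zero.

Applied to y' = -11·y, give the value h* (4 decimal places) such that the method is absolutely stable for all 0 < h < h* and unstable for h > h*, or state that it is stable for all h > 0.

On y'=λy, z=hλ:
  k1=λy_n ⇒ h·k1=z·y_n;  k2=λ(1+2/3z)y_n ⇒ h·k2=z(1+2/3z)y_n
  y_{n+1}/y_n = 1 + z(1+2/3z) = 1 + z + 2/3z²
  Hence R(z) = 1 + z + 2/3z².

Find x<0 with |R(x)|<1.
x=-1.1: |R|=0.7067
R=1: x+2/3x²=0 ⇒ x=−3/2=-1.5000; min R=1−1/(4·2/3)=0.6250>−1
Confirm numerically:
  x=-1.158: |R|=0.73598 <1
  x=-0.945: |R|=0.65035 <1
  x=-0.666: |R|=0.62970 <1
  x=-2.035: |R|=1.72582 >1
  x=-1.720: |R|=1.25227 >1
  x=-1.581: |R|=1.08537 >1
So |R|<1 on (-1.5000, 0).

(-1.5000,0); λ=-11 ⇒ h* = (3/2)/11 = 0.1364.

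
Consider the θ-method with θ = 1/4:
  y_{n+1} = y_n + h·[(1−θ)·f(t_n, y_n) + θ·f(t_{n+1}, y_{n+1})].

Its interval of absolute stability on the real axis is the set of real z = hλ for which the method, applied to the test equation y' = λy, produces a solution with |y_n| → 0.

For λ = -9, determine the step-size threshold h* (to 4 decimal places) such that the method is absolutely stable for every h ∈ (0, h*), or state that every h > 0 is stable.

On y'=λy, z=hλ:
  y_{n+1} = y_n + z·[3/4·y_n + 1/4·y_{n+1}] ⇒ (1 − 1/4z)y_{n+1} = (1 + 3/4z)y_n
  so R(z) = (1 + 3/4z)/(1 − 1/4z).

Solve |R(x)|<1 on ℝ⁻.
x=-1.49: |R|=0.0856
R=−1: 1+3/4x = −1+1/4x ⇒ -1/2x=2 ⇒ x=2/(-1/2)=-4.0000
Confirm numerically:
  x=-3.620: |R|=0.90026 <1
  x=-3.485: |R|=0.86239 <1
  x=-1.627: |R|=0.15657 <1
  x=-4.561: |R|=1.13106 >1
  x=-4.528: |R|=1.12383 >1
  x=-4.155: |R|=1.03801 >1
Interval (-4.0000, 0).

(-4.0000,0); λ=-9 ⇒ h* = (4)/9 = 0.4444.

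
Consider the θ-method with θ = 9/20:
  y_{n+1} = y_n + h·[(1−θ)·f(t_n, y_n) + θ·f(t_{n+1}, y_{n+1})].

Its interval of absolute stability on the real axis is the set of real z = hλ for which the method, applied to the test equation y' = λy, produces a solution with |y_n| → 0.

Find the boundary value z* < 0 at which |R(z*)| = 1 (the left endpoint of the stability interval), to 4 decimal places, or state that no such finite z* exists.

left endpoint -20.0000.

With y'=λy (z=hλ):
  y_{n+1} = y_n + z·[11/20·y_n + 9/20·y_{n+1}] ⇒ (1 − 9/20z)y_{n+1} = (1 + 11/20z)y_n
  Hence R(z) = (1 + 11/20z)/(1 − 9/20z).

Solve |R(x)|<1 on ℝ⁻.
x=-0.57: |R|=0.5464
R=−1: 1+11/20x = −1+9/20x ⇒ -1/10x=2 ⇒ x=2/(-1/10)=-20.0000
Confirm numerically:
  x=-19.039: |R|=0.98996 <1
  x=-9.984: |R|=0.81765 <1
  x=-9.357: |R|=0.79575 <1
  x=-20.314: |R|=1.00310 >1
  x=-20.042: |R|=1.00042 >1
Interval (-20.0000, 0).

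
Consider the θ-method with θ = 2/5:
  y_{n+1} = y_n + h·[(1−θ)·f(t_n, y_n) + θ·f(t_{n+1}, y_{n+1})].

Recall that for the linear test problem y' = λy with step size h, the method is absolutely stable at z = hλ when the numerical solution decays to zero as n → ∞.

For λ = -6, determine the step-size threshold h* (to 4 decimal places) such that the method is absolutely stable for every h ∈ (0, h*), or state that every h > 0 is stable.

With y'=λy (z=hλ):
  y_{n+1} = y_n + z·[3/5·y_n + 2/5·y_{n+1}] ⇒ (1 − 2/5z)y_{n+1} = (1 + 3/5z)y_n
  ⇒ R(z) = (1 + 3/5z)/(1 − 2/5z).

Solve |R(x)|<1 on ℝ⁻.
x=-0.77: |R|=0.4113
R=−1: 1+3/5x = −1+2/5x ⇒ -1/5x=2 ⇒ x=2/(-1/5)=-10.0000
Confirm numerically:
  x=-8.277: |R|=0.92006 <1
  x=-6.191: |R|=0.78087 <1
  x=-4.909: |R|=0.65643 <1
  x=-4.488: |R|=0.60561 <1
  x=-10.574: |R|=1.02195 >1
  x=-10.529: |R|=1.02030 >1
  x=-10.092: |R|=1.00365 >1
Interval (-10.0000, 0).

(-10.0000,0); λ=-6 ⇒ h* = (10)/6 = 1.6667.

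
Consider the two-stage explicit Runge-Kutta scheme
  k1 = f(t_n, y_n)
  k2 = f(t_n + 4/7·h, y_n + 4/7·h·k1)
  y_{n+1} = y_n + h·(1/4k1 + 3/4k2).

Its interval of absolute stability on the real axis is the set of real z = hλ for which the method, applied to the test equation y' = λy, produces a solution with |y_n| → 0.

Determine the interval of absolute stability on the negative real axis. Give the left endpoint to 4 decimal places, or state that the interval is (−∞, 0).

z∈(-2.3333,0).

On y'=λy, z=hλ:
  k1=λy_n ⇒ h·k1=z·y_n;  k2=λ(1+4/7z)y_n ⇒ h·k2=z(1+4/7z)y_n
  y_{n+1}/y_n = 1 + 1/4z + 3/4z(1+4/7z) = 1 + z + 3/7z²
  ⇒ R(z) = 1 + z + 3/7z².

Boundary: |R(x)|=1, x<0.
x=-1.15: |R|=0.4168
R=1: x+3/7x²=0 ⇒ x=−7/3=-2.3333; min R=1−1/(4·3/7)=0.4167>−1
Confirm numerically:
  x=-1.531: |R|=0.47355 <1
  x=-1.167: |R|=0.41667 <1
  x=-1.085: |R|=0.41953 <1
  x=-2.585: |R|=1.27881 >1
  x=-2.432: |R|=1.10284 >1
  x=-2.417: |R|=1.08667 >1
So |R|<1 on (-2.3333, 0).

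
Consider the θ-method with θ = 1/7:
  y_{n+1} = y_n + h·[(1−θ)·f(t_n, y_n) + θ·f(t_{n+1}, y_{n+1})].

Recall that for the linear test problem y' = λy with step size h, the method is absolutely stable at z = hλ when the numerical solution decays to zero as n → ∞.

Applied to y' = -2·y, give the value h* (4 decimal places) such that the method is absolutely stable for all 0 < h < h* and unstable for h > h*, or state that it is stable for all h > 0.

(-2.8000,0); λ=-2 ⇒ h* = (14/5)/2 = 1.4000.

With y'=λy (z=hλ):
  y_{n+1} = y_n + z·[6/7·y_n + 1/7·y_{n+1}] ⇒ (1 − 1/7z)y_{n+1} = (1 + 6/7z)y_n
  so R(z) = (1 + 6/7z)/(1 − 1/7z).

Boundary: |R(x)|=1, x<0.
x=-0.67: |R|=0.3885
R=−1: 1+6/7x = −1+1/7x ⇒ -5/7x=2 ⇒ x=2/(-5/7)=-2.8000
Confirm numerically:
  x=-2.403: |R|=0.78890 <1
  x=-2.387: |R|=0.78001 <1
  x=-1.471: |R|=0.21556 <1
  x=-1.312: |R|=0.10491 <1
  x=-3.099: |R|=1.14803 >1
  x=-2.969: |R|=1.08476 >1
  x=-2.861: |R|=1.03093 >1
Interval (-2.8000, 0).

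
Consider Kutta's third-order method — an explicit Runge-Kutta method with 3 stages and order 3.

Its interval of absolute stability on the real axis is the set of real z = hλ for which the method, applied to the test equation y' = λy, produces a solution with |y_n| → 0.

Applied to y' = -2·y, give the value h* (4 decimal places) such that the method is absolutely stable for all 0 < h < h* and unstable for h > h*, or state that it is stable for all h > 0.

(-2.5127,0); λ=-2 ⇒ h* = 1.2564.

Test eqn y'=λy, z=hλ:
  order 3, 3-stage ⇒ R(z)=1+z+z^2/2+z^3/6
  (e.g. R(-0.56)=0.56753, |R|=0.56753)

Boundary: |R(x)|=1, x<0.
x=-0.56: |R|=0.5675
|R(-1.42)|=0.1110 |R(-1.09)|=0.2882 |R(-0.79)|=0.4399
Bisect:
  x_lo=-3.3204 |R|=2.9092  x_hi=-0.3233 |R|=0.7234
  mid=-1.82184 |R|=0.17010 →hi
  mid=-2.57113 |R|=1.09861 →lo
  mid=-2.19648 |R|=0.55039 →hi
  mid=-2.38381 |R|=0.80022 →hi
  mid=-2.47747 |R|=0.94293 →hi
  mid=-2.52430 |R|=1.01910 →lo
  mid=-2.50088 |R|=0.98060 →hi
  mid=-2.51259 |R|=0.99975 →hi
  mid=-2.51844 |R|=1.00940 →lo
  mid=-2.51552 |R|=1.00456 →lo
  ...
  [-2.51277,-2.51259] ⇒ x*=-2.5127
Stable set (-2.5127, 0).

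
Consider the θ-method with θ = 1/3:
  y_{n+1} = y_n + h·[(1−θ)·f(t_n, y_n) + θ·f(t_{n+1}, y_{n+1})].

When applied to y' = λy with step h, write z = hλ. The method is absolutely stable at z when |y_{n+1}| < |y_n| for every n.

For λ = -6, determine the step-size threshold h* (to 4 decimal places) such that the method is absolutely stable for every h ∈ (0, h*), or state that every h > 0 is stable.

(-6.0000,0); λ=-6 ⇒ h* = (6)/6 = 1.0000.

On y'=λy, z=hλ:
  y_{n+1} = y_n + z·[2/3·y_n + 1/3·y_{n+1}] ⇒ (1 − 1/3z)y_{n+1} = (1 + 2/3z)y_n
  R(z) = (1 + 2/3z)/(1 − 1/3z).

Find x<0 with |R(x)|<1.
x=-0.63: |R|=0.4793
R=−1: 1+2/3x = −1+1/3x ⇒ -1/3x=2 ⇒ x=2/(-1/3)=-6.0000
Confirm numerically:
  x=-5.584: |R|=0.95154 <1
  x=-4.089: |R|=0.73043 <1
  x=-3.770: |R|=0.67061 <1
  x=-3.643: |R|=0.64519 <1
  x=-6.461: |R|=1.04873 >1
  x=-6.389: |R|=1.04143 >1
So |R|<1 on (-6.0000, 0).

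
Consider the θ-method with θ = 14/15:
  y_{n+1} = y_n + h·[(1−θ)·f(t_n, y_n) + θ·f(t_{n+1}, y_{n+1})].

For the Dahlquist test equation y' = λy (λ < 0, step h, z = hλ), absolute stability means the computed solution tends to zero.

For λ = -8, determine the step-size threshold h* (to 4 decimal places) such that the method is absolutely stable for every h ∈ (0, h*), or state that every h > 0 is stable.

(−∞, 0) — no finite endpoint. Any h>0 works for λ=-8.

With y'=λy (z=hλ):
  y_{n+1} = y_n + z·[1/15·y_n + 14/15·y_{n+1}] ⇒ (1 − 14/15z)y_{n+1} = (1 + 1/15z)y_n
  so R(z) = (1 + 1/15z)/(1 − 14/15z).

Solve |R(x)|<1 on ℝ⁻.
x=-1.19: |R|=0.4362
x=-2: |R|=0.3023
x=-10: |R|=0.0323
x=-100: |R|=0.0601
θ=14/15≥1/2 ⇒ |1+1/15x|<|1−14/15x| ∀x<0 ⇒ stable on all of ℝ⁻.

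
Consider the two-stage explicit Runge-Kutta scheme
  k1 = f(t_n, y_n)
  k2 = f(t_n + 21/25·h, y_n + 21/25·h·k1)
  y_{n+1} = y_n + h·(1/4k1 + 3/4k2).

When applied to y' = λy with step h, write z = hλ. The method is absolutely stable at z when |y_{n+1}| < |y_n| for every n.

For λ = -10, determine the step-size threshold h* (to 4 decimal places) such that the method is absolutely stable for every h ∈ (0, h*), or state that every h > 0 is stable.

(-1.5873,0); λ=-10 ⇒ h* = (100/63)/10 = 0.1587.

On y'=λy, z=hλ:
  k1=λy_n ⇒ h·k1=z·y_n;  k2=λ(1+21/25z)y_n ⇒ h·k2=z(1+21/25z)y_n
  y_{n+1}/y_n = 1 + 1/4z + 3/4z(1+21/25z) = 1 + z + 63/100z²
  R(z) = 1 + z + 63/100z².

Need |R(x)|<1, x<0.
x=-1.36: |R|=0.8052
R=1: x+63/100x²=0 ⇒ x=−100/63=-1.5873; min R=1−1/(4·63/100)=0.6032>−1
Confirm numerically:
  x=-1.316: |R|=0.77507 <1
  x=-1.072: |R|=0.65199 <1
  x=-0.815: |R|=0.60346 <1
  x=-1.990: |R|=1.50486 >1
  x=-1.800: |R|=1.24120 >1
  x=-1.739: |R|=1.16620 >1
So |R|<1 on (-1.5873, 0).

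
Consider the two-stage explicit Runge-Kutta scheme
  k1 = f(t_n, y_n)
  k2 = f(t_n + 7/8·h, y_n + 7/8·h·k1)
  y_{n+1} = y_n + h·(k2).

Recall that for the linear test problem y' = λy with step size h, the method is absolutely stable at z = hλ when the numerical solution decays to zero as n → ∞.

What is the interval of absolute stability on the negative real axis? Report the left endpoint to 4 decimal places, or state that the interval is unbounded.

z∈(-1.1429,0).

On y'=λy, z=hλ:
  k1=λy_n ⇒ h·k1=z·y_n;  k2=λ(1+7/8z)y_n ⇒ h·k2=z(1+7/8z)y_n
  y_{n+1}/y_n = 1 + z(1+7/8z) = 1 + z + 7/8z²
  so R(z) = 1 + z + 7/8z².

Solve |R(x)|<1 on ℝ⁻.
x=-1.21: |R|=1.0711
R=1: x+7/8x²=0 ⇒ x=−8/7=-1.1429; min R=1−1/(4·7/8)=0.7143>−1
Confirm numerically:
  x=-0.831: |R|=0.77324 <1
  x=-0.650: |R|=0.71969 <1
  x=-0.478: |R|=0.72192 <1
  x=-1.713: |R|=1.85457 >1
  x=-1.691: |R|=1.81105 >1
  x=-1.603: |R|=1.64541 >1
So |R|<1 on (-1.1429, 0).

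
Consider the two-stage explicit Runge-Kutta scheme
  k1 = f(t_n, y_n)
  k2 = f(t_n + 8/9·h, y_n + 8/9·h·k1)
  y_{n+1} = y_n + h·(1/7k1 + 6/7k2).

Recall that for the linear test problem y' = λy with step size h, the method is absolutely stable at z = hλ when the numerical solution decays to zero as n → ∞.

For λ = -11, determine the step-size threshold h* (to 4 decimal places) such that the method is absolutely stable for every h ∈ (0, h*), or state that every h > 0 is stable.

With y'=λy (z=hλ):
  k1=λy_n ⇒ h·k1=z·y_n;  k2=λ(1+8/9z)y_n ⇒ h·k2=z(1+8/9z)y_n
  y_{n+1}/y_n = 1 + 1/7z + 6/7z(1+8/9z) = 1 + z + 16/21z²
  Hence R(z) = 1 + z + 16/21z².

Find x<0 with |R(x)|<1.
x=-1.5: |R|=1.2143
R=1: x+16/21x²=0 ⇒ x=−21/16=-1.3125; min R=1−1/(4·16/21)=0.6719>−1
Confirm numerically:
  x=-1.217: |R|=0.91145 <1
  x=-0.966: |R|=0.74498 <1
  x=-0.898: |R|=0.71640 <1
  x=-1.648: |R|=1.42126 >1
  x=-1.442: |R|=1.14228 >1
  x=-1.407: |R|=1.10130 >1
So |R|<1 on (-1.3125, 0).

(-1.3125,0); λ=-11 ⇒ h* = (21/16)/11 = 0.1193.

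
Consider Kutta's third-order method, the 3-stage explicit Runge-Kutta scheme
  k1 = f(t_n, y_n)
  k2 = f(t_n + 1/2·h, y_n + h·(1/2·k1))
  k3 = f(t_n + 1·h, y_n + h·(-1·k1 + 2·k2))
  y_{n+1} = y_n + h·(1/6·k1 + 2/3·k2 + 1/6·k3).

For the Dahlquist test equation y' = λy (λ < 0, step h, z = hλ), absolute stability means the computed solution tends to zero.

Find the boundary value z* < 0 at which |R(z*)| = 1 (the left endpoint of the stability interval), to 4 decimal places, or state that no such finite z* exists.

On y'=λy, z=hλ:
  order 3, 3-stage ⇒ R(z)=1+z+z^2/2+z^3/6
  (e.g. R(-1.67)=-0.05179, |R|=0.05179)

Find x<0 with |R(x)|<1.
x=-1.67: |R|=0.0518
|R(-1.76)|=0.1198 |R(-0.78)|=0.4451 |R(-0.77)|=0.4504
Bisect:
  x_lo=-2.9561 |R|=1.8923  x_hi=-0.3194 |R|=0.7262
  mid=-1.63779 |R|=0.02880 →hi
  mid=-2.29697 |R|=0.67876 →hi
  mid=-2.62656 |R|=1.19717 →lo
  mid=-2.46176 |R|=0.91812 →hi
  mid=-2.54416 |R|=1.05240 →lo
  mid=-2.50296 |R|=0.98398 →hi
  mid=-2.52356 |R|=1.01787 →lo
  mid=-2.51326 |R|=1.00085 →lo
  mid=-2.50811 |R|=0.99239 →hi
  ...
  [-2.51278,-2.51262] ⇒ x*=-2.5127
Stable set (-2.5127, 0).

left endpoint -2.5127.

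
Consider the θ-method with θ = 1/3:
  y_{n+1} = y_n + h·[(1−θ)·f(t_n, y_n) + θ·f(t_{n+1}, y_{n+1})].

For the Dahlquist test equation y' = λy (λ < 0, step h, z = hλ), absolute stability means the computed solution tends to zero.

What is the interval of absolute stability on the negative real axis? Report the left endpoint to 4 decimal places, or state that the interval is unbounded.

(-6.0000, 0).

Set f=λy, z=hλ:
  y_{n+1} = y_n + z·[2/3·y_n + 1/3·y_{n+1}] ⇒ (1 − 1/3z)y_{n+1} = (1 + 2/3z)y_n
  Hence R(z) = (1 + 2/3z)/(1 − 1/3z).

Boundary: |R(x)|=1, x<0.
x=-1.32: |R|=0.0833
R=−1: 1+2/3x = −1+1/3x ⇒ -1/3x=2 ⇒ x=2/(-1/3)=-6.0000
Confirm numerically:
  x=-4.653: |R|=0.82399 <1
  x=-2.883: |R|=0.47017 <1
  x=-2.864: |R|=0.46521 <1
  x=-6.243: |R|=1.02629 >1
  x=-6.192: |R|=1.02089 >1
Interval (-6.0000, 0).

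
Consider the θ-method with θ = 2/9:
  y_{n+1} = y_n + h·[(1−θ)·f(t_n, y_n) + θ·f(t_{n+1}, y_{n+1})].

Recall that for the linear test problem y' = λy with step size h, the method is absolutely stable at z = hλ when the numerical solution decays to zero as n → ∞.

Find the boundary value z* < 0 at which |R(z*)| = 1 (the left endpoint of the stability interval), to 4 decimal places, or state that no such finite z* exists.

left endpoint -3.6000.

With y'=λy (z=hλ):
  y_{n+1} = y_n + z·[7/9·y_n + 2/9·y_{n+1}] ⇒ (1 − 2/9z)y_{n+1} = (1 + 7/9z)y_n
  R(z) = (1 + 7/9z)/(1 − 2/9z).

Find x<0 with |R(x)|<1.
x=-1.01: |R|=0.1751
R=−1: 1+7/9x = −1+2/9x ⇒ -5/9x=2 ⇒ x=2/(-5/9)=-3.6000
Confirm numerically:
  x=-3.527: |R|=0.97726 <1
  x=-3.010: |R|=0.80360 <1
  x=-2.413: |R|=0.57074 <1
  x=-1.983: |R|=0.37645 <1
  x=-3.806: |R|=1.06200 >1
  x=-3.741: |R|=1.04277 >1
Interval (-3.6000, 0).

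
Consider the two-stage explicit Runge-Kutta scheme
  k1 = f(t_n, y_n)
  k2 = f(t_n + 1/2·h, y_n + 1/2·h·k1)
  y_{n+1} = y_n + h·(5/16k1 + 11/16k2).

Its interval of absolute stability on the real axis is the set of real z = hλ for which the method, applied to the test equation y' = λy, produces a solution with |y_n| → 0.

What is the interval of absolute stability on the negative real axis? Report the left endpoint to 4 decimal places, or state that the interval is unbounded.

Test eqn y'=λy, z=hλ:
  k1=λy_n ⇒ h·k1=z·y_n;  k2=λ(1+1/2z)y_n ⇒ h·k2=z(1+1/2z)y_n
  y_{n+1}/y_n = 1 + 5/16z + 11/16z(1+1/2z) = 1 + z + 11/32z²
  Hence R(z) = 1 + z + 11/32z².

Boundary: |R(x)|=1, x<0.
x=-0.4: |R|=0.6550
R=1: x+11/32x²=0 ⇒ x=−32/11=-2.9091; min R=1−1/(4·11/32)=0.2727>−1
Confirm numerically:
  x=-2.452: |R|=0.61473 <1
  x=-2.221: |R|=0.47466 <1
  x=-1.314: |R|=0.27952 <1
  x=-3.210: |R|=1.33203 >1
  x=-3.172: |R|=1.28667 >1
Interval (-2.9091, 0).

(-2.9091, 0).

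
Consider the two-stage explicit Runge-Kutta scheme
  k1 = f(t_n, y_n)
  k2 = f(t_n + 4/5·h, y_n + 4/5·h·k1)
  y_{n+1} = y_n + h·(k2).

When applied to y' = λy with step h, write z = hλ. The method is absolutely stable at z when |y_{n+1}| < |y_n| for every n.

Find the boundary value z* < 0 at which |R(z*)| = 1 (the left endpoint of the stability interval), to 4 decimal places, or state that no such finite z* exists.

left endpoint -1.2500.

On y'=λy, z=hλ:
  k1=λy_n ⇒ h·k1=z·y_n;  k2=λ(1+4/5z)y_n ⇒ h·k2=z(1+4/5z)y_n
  y_{n+1}/y_n = 1 + z(1+4/5z) = 1 + z + 4/5z²
  Hence R(z) = 1 + z + 4/5z².

Need |R(x)|<1, x<0.
x=-1.21: |R|=0.9613
R=1: x+4/5x²=0 ⇒ x=−5/4=-1.2500; min R=1−1/(4·4/5)=0.6875>−1
Confirm numerically:
  x=-1.199: |R|=0.95108 <1
  x=-1.131: |R|=0.89233 <1
  x=-0.872: |R|=0.73631 <1
  x=-0.775: |R|=0.70550 <1
  x=-1.624: |R|=1.48590 >1
  x=-1.612: |R|=1.46684 >1
  x=-1.393: |R|=1.15936 >1
Interval (-1.2500, 0).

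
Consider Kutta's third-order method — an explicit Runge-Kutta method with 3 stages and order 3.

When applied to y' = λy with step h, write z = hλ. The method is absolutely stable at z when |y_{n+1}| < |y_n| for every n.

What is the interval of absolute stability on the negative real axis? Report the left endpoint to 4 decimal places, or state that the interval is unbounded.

Test eqn y'=λy, z=hλ:
  order 3, 3-stage ⇒ R(z)=1+z+z^2/2+z^3/6
  (e.g. R(-0.54)=0.57956, |R|=0.57956)

Find x<0 with |R(x)|<1.
x=-0.54: |R|=0.5796
|R(-1.83)|=0.1770 |R(-1.46)|=0.0871 |R(-0.88)|=0.3936
Bisect:
  x_lo=-2.8567 |R|=1.6619  x_hi=-0.3409 |R|=0.7106
  mid=-1.59881 |R|=0.00186 →hi
  mid=-2.22778 |R|=0.58902 →hi
  mid=-2.54226 |R|=1.04920 →lo
  mid=-2.38502 |R|=0.80199 →hi
  mid=-2.46364 |R|=0.92107 →hi
  mid=-2.50295 |R|=0.98397 →hi
  mid=-2.52261 |R|=1.01629 →lo
  ...
  [-2.51278,-2.51263] ⇒ x*=-2.5127
So |R|<1 on (-2.5127, 0).

z∈(-2.5127,0).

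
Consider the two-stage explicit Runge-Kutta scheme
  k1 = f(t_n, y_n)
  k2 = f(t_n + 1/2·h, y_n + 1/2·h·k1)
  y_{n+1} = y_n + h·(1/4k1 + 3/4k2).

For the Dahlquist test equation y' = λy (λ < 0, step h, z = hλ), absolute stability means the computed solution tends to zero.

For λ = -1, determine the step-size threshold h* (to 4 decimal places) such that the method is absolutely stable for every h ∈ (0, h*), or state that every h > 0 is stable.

(-2.6667,0); λ=-1 ⇒ h* = (8/3)/1 = 2.6667.

On y'=λy, z=hλ:
  k1=λy_n ⇒ h·k1=z·y_n;  k2=λ(1+1/2z)y_n ⇒ h·k2=z(1+1/2z)y_n
  y_{n+1}/y_n = 1 + 1/4z + 3/4z(1+1/2z) = 1 + z + 3/8z²
  so R(z) = 1 + z + 3/8z².

Boundary: |R(x)|=1, x<0.
x=-1.74: |R|=0.3953
R=1: x+3/8x²=0 ⇒ x=−8/3=-2.6667; min R=1−1/(4·3/8)=0.3333>−1
Confirm numerically:
  x=-1.731: |R|=0.39264 <1
  x=-1.558: |R|=0.35226 <1
  x=-1.542: |R|=0.34966 <1
  x=-1.189: |R|=0.34115 <1
  x=-3.123: |R|=1.53442 >1
  x=-3.108: |R|=1.51437 >1
Interval (-2.6667, 0).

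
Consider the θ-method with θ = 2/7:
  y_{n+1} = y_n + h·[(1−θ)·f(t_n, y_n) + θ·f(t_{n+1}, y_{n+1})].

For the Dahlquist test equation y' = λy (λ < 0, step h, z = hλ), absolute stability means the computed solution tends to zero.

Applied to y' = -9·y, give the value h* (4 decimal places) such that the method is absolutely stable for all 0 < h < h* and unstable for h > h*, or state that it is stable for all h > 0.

On y'=λy, z=hλ:
  y_{n+1} = y_n + z·[5/7·y_n + 2/7·y_{n+1}] ⇒ (1 − 2/7z)y_{n+1} = (1 + 5/7z)y_n
  R(z) = (1 + 5/7z)/(1 − 2/7z).

Need |R(x)|<1, x<0.
x=-0.58: |R|=0.5025
R=−1: 1+5/7x = −1+2/7x ⇒ -3/7x=2 ⇒ x=2/(-3/7)=-4.6667
Confirm numerically:
  x=-4.625: |R|=0.99231 <1
  x=-4.534: |R|=0.97523 <1
  x=-3.835: |R|=0.82993 <1
  x=-5.185: |R|=1.08952 >1
  x=-5.173: |R|=1.08757 >1
So |R|<1 on (-4.6667, 0).

(-4.6667,0); λ=-9 ⇒ h* = (14/3)/9 = 0.5185.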